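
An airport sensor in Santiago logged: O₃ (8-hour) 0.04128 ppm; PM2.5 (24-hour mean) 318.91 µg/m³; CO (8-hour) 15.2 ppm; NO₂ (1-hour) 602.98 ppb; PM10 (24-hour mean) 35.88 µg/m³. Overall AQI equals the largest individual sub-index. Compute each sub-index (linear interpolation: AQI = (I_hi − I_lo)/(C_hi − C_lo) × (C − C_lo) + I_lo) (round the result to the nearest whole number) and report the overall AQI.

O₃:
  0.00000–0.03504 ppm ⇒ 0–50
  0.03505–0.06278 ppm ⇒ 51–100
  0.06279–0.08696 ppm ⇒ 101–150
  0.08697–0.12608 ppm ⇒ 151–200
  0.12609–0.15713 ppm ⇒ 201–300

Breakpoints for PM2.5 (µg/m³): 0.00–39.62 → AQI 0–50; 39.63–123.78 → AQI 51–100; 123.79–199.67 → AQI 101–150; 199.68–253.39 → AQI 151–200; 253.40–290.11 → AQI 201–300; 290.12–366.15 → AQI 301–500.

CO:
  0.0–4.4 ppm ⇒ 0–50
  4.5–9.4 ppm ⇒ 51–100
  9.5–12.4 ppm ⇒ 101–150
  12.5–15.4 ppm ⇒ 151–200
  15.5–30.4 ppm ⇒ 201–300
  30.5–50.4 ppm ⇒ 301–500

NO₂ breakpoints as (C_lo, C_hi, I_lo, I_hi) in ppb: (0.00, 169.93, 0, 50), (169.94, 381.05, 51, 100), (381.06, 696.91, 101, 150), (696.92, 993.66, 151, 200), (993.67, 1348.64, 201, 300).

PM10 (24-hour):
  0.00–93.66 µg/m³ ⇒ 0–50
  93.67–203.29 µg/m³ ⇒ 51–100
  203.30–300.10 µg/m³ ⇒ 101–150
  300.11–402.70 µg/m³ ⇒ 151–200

376

O₃: 0.04128 ∈ [0.03505, 0.06278] ↔ index [51, 100].
51 + (0.04128−0.03505)·(100−51)/(0.06278−0.03505) = 51 + 0.00623·49/0.02773 ≈ 62.01, so AQI = 62.
PM2.5: 318.91 lies in 290.12–366.15, so I_lo=301, I_hi=500, C_lo=290.12, C_hi=366.15.
(500−301)/(366.15−290.12) × (318.91−290.12) + 301 = 199/76.03 × 28.79 + 301 ≈ 376.35 → 376.
CO: 15.2 lies in 12.5–15.4, so I_lo=151, I_hi=200, C_lo=12.5, C_hi=15.4.
(200−151)/(15.4−12.5) × (15.2−12.5) + 151 = 49/2.9 × 2.7 + 151 ≈ 196.62 → 197.
NO₂: row 381.06–696.91 (AQI 101–150). (150−101)·(602.98−381.06)/(696.91−381.06) + 101 = 49·221.92/315.85 + 101 ≈ 135.43 → 135.
PM10: 35.88 lies in 0.00–93.66, so I_lo=0, I_hi=50, C_lo=0.00, C_hi=93.66.
(50−0)/(93.66−0.00) × (35.88−0.00) + 0 = 50/93.66 × 35.88 + 0 ≈ 19.15 → 19.
Sub-indices: O₃→62, PM2.5→376, CO→197, NO₂→135, PM10→19. Overall AQI = max = 376; dominant pollutant is PM2.5.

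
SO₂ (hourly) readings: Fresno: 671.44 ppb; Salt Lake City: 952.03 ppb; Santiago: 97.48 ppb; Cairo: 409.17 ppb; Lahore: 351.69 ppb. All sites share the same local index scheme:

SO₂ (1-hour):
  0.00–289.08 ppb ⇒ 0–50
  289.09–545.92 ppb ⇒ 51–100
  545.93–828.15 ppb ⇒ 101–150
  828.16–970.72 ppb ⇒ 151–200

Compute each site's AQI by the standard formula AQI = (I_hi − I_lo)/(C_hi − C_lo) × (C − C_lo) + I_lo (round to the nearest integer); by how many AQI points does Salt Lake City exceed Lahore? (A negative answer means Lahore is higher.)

Fresno 671.44: bracket 545.93–828.15 → index 101–150; slope 49/282.22, offset 125.51.
AQI = 101 + 49/282.22·125.51 ≈ 122.79 ⇒ 123.
Salt Lake City: row 828.16–970.72 (AQI 151–200). (200−151)·(952.03−828.16)/(970.72−828.16) + 151 = 49·123.87/142.56 + 151 ≈ 193.58 → 194.
Santiago 97.48: bracket 0.00–289.08 → index 0–50; slope 50/289.08, offset 97.48.
AQI = 0 + 50/289.08·97.48 ≈ 16.86 ⇒ 17.
Cairo: 409.17 lies in 289.09–545.92, so I_lo=51, I_hi=100, C_lo=289.09, C_hi=545.92.
(100−51)/(545.92−289.09) × (409.17−289.09) + 51 = 49/256.83 × 120.08 + 51 ≈ 73.91 → 74.
Lahore: row 289.09–545.92 (AQI 51–100). (100−51)·(351.69−289.09)/(545.92−289.09) + 51 = 49·62.60/256.83 + 51 ≈ 62.94 → 63.
AQIs: Fresno=123, Salt Lake City=194, Santiago=17, Cairo=74, Lahore=63. Salt Lake City (194) − Lahore (63) = 131.

131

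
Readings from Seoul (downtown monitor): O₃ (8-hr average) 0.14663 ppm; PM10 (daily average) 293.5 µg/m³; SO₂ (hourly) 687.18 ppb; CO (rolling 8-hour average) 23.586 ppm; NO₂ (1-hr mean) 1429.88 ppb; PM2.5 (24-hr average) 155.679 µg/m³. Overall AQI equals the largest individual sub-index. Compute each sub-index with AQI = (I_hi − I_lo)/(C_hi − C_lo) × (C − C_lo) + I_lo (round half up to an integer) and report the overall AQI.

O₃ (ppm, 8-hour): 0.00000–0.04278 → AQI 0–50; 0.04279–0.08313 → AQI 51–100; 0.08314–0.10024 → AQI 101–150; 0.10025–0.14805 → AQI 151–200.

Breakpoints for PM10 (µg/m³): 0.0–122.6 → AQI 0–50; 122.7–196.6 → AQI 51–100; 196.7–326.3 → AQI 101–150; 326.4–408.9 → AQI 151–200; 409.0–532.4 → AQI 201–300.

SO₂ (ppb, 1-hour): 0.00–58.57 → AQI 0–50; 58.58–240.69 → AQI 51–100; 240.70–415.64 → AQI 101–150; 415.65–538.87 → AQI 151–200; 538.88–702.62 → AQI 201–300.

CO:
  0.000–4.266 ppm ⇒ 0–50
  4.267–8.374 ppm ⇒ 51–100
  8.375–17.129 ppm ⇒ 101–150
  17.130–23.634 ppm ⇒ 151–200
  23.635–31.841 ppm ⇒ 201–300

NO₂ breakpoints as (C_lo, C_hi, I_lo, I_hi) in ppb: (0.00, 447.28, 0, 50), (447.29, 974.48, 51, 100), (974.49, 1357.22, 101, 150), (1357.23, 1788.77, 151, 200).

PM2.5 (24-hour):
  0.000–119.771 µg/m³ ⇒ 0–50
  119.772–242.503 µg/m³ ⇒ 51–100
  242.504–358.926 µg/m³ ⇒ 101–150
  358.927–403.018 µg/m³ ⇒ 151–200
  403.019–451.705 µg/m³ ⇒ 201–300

O₃: 0.14663 ∈ [0.10025, 0.14805] ↔ index [151, 200].
151 + (0.14663−0.10025)·(200−151)/(0.14805−0.10025) = 151 + 0.04638·49/0.04780 ≈ 198.54, so AQI = 199.
PM10 293.5: bracket 196.7–326.3 → index 101–150; slope 49/129.6, offset 96.8.
AQI = 101 + 49/129.6·96.8 ≈ 137.60 ⇒ 138.
SO₂: 687.18 lies in 538.88–702.62, so I_lo=201, I_hi=300, C_lo=538.88, C_hi=702.62.
(300−201)/(702.62−538.88) × (687.18−538.88) + 201 = 99/163.74 × 148.30 + 201 ≈ 290.66 → 291.
CO: 23.586 ∈ [17.130, 23.634] ↔ index [151, 200].
151 + (23.586−17.130)·(200−151)/(23.634−17.130) = 151 + 6.456·49/6.504 ≈ 199.64, so AQI = 200.
NO₂: 1429.88 lies in 1357.23–1788.77, so I_lo=151, I_hi=200, C_lo=1357.23, C_hi=1788.77.
(200−151)/(1788.77−1357.23) × (1429.88−1357.23) + 151 = 49/431.54 × 72.65 + 151 ≈ 159.25 → 159.
PM2.5: 155.679 lies in 119.772–242.503, so I_lo=51, I_hi=100, C_lo=119.772, C_hi=242.503.
(100−51)/(242.503−119.772) × (155.679−119.772) + 51 = 49/122.731 × 35.907 + 51 ≈ 65.34 → 65.
Sub-indices: O₃→199, PM10→138, SO₂→291, CO→200, NO₂→159, PM2.5→65. Overall AQI = max = 291; dominant pollutant is SO₂.

291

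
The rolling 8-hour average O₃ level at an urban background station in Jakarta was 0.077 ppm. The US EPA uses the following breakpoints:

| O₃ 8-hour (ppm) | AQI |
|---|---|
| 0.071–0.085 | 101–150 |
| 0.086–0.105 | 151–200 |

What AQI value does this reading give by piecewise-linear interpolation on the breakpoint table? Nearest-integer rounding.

O₃: 0.077 lies in 0.071–0.085, so I_lo=101, I_hi=150, C_lo=0.071, C_hi=0.085.
(150−101)/(0.085−0.071) × (0.077−0.071) + 101 = 49/0.014 × 0.006 + 101 ≈ 122.00 → 122.

122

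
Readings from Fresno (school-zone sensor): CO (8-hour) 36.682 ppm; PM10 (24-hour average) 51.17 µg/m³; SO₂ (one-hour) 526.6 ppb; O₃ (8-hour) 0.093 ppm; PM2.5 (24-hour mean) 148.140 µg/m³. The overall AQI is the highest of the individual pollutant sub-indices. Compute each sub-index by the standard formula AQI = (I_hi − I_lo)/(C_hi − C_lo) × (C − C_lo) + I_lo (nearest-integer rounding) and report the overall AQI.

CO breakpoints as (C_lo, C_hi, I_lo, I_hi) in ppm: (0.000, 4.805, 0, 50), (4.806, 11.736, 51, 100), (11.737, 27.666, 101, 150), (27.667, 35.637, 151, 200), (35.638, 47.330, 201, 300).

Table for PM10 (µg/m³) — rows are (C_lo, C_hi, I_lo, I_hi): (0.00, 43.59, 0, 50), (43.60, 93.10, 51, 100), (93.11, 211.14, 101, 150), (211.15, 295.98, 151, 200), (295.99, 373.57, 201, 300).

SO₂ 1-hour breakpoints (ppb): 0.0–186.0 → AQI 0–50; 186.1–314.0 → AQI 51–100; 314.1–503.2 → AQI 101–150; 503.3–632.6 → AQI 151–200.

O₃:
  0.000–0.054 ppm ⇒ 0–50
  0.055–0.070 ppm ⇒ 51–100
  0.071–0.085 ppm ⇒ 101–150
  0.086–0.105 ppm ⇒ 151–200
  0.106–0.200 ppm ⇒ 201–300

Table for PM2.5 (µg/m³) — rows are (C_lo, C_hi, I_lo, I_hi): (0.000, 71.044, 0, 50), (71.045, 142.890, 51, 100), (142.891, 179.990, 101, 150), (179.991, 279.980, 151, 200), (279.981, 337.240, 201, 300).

210

CO: 36.682 lies in 35.638–47.330, so I_lo=201, I_hi=300, C_lo=35.638, C_hi=47.330.
(300−201)/(47.330−35.638) × (36.682−35.638) + 201 = 99/11.692 × 1.044 + 201 ≈ 209.84 → 210.
PM10: 51.17 lies in 43.60–93.10, so I_lo=51, I_hi=100, C_lo=43.60, C_hi=93.10.
(100−51)/(93.10−43.60) × (51.17−43.60) + 51 = 49/49.50 × 7.57 + 51 ≈ 58.49 → 58.
SO₂ 526.6: bracket 503.3–632.6 → index 151–200; slope 49/129.3, offset 23.3.
AQI = 151 + 49/129.3·23.3 ≈ 159.83 ⇒ 160.
O₃: row 0.086–0.105 (AQI 151–200). (200−151)·(0.093−0.086)/(0.105−0.086) + 151 = 49·0.007/0.019 + 151 ≈ 169.05 → 169.
PM2.5 148.140: bracket 142.891–179.990 → index 101–150; slope 49/37.099, offset 5.249.
AQI = 101 + 49/37.099·5.249 ≈ 107.93 ⇒ 108.
Sub-indices: CO→210, PM10→58, SO₂→160, O₃→169, PM2.5→108. Overall AQI = max = 210; dominant pollutant is CO.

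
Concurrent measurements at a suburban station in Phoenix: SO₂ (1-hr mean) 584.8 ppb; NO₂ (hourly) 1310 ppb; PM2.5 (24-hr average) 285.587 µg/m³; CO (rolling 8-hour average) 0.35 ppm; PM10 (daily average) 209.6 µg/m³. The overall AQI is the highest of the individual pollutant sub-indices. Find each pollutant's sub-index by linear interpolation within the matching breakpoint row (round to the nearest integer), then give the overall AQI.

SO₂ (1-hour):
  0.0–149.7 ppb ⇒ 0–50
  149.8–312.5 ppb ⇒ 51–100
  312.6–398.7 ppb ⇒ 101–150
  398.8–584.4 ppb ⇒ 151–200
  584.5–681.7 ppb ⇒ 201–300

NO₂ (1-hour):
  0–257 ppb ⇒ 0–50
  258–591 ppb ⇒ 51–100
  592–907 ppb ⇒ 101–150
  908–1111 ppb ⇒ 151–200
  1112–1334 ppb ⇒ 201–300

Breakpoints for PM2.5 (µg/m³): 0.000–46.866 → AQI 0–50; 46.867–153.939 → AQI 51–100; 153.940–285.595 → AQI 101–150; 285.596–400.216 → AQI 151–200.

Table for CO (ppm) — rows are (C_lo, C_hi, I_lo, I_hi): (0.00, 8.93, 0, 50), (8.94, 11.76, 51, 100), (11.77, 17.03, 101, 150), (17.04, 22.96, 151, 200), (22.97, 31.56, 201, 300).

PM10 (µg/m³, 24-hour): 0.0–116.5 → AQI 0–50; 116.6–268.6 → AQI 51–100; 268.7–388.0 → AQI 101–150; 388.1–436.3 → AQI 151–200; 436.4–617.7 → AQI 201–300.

289

SO₂: row 584.5–681.7 (AQI 201–300). (300−201)·(584.8−584.5)/(681.7−584.5) + 201 = 99·0.3/97.2 + 201 ≈ 201.31 → 201.
NO₂ 1310: bracket 1112–1334 → index 201–300; slope 99/222, offset 198.
AQI = 201 + 99/222·198 ≈ 289.30 ⇒ 289.
PM2.5: row 153.940–285.595 (AQI 101–150). (150−101)·(285.587−153.940)/(285.595−153.940) + 101 = 49·131.647/131.655 + 101 ≈ 150.00 → 150.
CO: row 0.00–8.93 (AQI 0–50). (50−0)·(0.35−0.00)/(8.93−0.00) + 0 = 50·0.35/8.93 + 0 ≈ 1.96 → 2.
PM10 209.6: bracket 116.6–268.6 → index 51–100; slope 49/152.0, offset 93.0.
AQI = 51 + 49/152.0·93.0 ≈ 80.98 ⇒ 81.
Sub-indices: SO₂→201, NO₂→289, PM2.5→150, CO→2, PM10→81. Overall AQI = max = 289; dominant pollutant is NO₂.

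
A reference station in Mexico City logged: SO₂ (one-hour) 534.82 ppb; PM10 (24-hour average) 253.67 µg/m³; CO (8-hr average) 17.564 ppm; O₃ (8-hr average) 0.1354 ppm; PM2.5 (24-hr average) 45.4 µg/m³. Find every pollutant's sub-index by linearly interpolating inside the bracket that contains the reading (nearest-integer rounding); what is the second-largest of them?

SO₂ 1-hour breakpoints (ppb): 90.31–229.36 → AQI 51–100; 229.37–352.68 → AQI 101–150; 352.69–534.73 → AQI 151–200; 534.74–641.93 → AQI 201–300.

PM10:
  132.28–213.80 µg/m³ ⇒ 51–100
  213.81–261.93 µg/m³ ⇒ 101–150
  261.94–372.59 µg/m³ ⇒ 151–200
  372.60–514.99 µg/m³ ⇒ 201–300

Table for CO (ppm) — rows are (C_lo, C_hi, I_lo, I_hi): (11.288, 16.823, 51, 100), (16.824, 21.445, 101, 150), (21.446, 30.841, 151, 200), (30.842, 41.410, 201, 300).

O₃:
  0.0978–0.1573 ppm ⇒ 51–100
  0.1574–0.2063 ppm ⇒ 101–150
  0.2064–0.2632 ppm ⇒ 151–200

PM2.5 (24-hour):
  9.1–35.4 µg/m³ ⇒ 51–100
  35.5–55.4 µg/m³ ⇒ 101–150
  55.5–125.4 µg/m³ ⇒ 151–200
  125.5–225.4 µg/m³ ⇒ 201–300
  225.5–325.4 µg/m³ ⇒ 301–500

142

SO₂: 534.82 ∈ [534.74, 641.93] ↔ index [201, 300].
201 + (534.82−534.74)·(300−201)/(641.93−534.74) = 201 + 0.08·99/107.19 ≈ 201.07, so AQI = 201.
PM10: 253.67 lies in 213.81–261.93, so I_lo=101, I_hi=150, C_lo=213.81, C_hi=261.93.
(150−101)/(261.93−213.81) × (253.67−213.81) + 101 = 49/48.12 × 39.86 + 101 ≈ 141.59 → 142.
CO: 17.564 ∈ [16.824, 21.445] ↔ index [101, 150].
101 + (17.564−16.824)·(150−101)/(21.445−16.824) = 101 + 0.740·49/4.621 ≈ 108.85, so AQI = 109.
O₃: row 0.0978–0.1573 (AQI 51–100). (100−51)·(0.1354−0.0978)/(0.1573−0.0978) + 51 = 49·0.0376/0.0595 + 51 ≈ 81.96 → 82.
PM2.5: row 35.5–55.4 (AQI 101–150). (150−101)·(45.4−35.5)/(55.4−35.5) + 101 = 49·9.9/19.9 + 101 ≈ 125.38 → 125.
Sub-indices: SO₂→201, PM10→142, CO→109, O₃→82, PM2.5→125. Ranked high→low: 201, 142, 125, 109, 82. Second-highest sub-index = 142.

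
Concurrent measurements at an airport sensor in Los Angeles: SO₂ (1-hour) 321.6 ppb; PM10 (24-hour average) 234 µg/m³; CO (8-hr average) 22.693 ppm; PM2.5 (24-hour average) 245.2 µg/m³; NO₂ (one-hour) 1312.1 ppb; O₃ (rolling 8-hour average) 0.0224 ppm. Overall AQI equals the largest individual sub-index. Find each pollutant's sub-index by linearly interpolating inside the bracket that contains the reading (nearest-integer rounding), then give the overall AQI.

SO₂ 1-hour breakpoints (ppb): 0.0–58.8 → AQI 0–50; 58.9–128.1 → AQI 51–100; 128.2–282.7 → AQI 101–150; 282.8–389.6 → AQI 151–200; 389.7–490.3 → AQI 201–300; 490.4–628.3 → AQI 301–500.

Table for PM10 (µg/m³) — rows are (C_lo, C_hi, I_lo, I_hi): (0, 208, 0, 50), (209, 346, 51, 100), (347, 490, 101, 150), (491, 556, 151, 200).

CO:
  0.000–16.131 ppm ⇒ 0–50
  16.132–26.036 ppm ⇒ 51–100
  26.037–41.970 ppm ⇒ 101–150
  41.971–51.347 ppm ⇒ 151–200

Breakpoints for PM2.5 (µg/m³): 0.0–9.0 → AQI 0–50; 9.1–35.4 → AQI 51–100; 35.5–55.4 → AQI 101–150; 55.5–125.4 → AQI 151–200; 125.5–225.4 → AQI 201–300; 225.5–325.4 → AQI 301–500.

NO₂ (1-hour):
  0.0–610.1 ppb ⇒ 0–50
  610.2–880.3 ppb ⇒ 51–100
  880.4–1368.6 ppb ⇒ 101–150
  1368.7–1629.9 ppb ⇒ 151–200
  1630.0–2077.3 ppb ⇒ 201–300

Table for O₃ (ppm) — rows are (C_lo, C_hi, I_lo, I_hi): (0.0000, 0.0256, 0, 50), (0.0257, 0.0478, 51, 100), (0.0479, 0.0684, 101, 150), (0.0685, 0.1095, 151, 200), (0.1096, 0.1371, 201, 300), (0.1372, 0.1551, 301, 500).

SO₂: 321.6 lies in 282.8–389.6, so I_lo=151, I_hi=200, C_lo=282.8, C_hi=389.6.
(200−151)/(389.6−282.8) × (321.6−282.8) + 151 = 49/106.8 × 38.8 + 151 ≈ 168.80 → 169.
PM10 234: bracket 209–346 → index 51–100; slope 49/137, offset 25.
AQI = 51 + 49/137·25 ≈ 59.94 ⇒ 60.
CO: 22.693 ∈ [16.132, 26.036] ↔ index [51, 100].
51 + (22.693−16.132)·(100−51)/(26.036−16.132) = 51 + 6.561·49/9.904 ≈ 83.46, so AQI = 83.
PM2.5: 245.2 ∈ [225.5, 325.4] ↔ index [301, 500].
301 + (245.2−225.5)·(500−301)/(325.4−225.5) = 301 + 19.7·199/99.9 ≈ 340.24, so AQI = 340.
NO₂: 1312.1 ∈ [880.4, 1368.6] ↔ index [101, 150].
101 + (1312.1−880.4)·(150−101)/(1368.6−880.4) = 101 + 431.7·49/488.2 ≈ 144.33, so AQI = 144.
O₃ 0.0224: bracket 0.0000–0.0256 → index 0–50; slope 50/0.0256, offset 0.0224.
AQI = 0 + 50/0.0256·0.0224 ≈ 43.75 ⇒ 44.
Sub-indices: SO₂→169, PM10→60, CO→83, PM2.5→340, NO₂→144, O₃→44. Overall AQI = max = 340; dominant pollutant is PM2.5.
AQI 340: Hazardous.

340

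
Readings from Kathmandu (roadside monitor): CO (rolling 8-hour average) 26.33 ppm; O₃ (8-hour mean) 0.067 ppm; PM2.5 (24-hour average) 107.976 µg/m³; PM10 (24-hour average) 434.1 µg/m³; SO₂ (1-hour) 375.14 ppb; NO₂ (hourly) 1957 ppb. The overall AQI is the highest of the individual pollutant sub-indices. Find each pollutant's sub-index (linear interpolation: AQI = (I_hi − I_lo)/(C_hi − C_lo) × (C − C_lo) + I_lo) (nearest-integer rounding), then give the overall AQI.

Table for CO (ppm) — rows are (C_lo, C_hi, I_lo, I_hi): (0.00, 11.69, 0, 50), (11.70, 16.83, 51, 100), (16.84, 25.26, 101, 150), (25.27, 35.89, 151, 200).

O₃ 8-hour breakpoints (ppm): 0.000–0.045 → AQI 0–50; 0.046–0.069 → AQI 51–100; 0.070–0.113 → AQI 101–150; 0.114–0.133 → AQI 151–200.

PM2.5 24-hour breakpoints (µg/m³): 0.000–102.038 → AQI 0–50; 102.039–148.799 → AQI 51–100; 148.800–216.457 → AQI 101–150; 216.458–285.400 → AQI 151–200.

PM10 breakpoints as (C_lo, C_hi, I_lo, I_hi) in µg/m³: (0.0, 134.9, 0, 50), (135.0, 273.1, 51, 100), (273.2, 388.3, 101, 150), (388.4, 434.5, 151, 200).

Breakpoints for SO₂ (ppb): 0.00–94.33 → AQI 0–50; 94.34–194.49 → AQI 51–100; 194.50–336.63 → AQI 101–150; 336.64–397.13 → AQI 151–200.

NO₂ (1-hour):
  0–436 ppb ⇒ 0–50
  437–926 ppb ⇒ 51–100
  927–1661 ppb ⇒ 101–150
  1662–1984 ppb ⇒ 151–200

200

CO: 26.33 ∈ [25.27, 35.89] ↔ index [151, 200].
151 + (26.33−25.27)·(200−151)/(35.89−25.27) = 151 + 1.06·49/10.62 ≈ 155.89, so AQI = 156.
O₃ 0.067: bracket 0.046–0.069 → index 51–100; slope 49/0.023, offset 0.021.
AQI = 51 + 49/0.023·0.021 ≈ 95.74 ⇒ 96.
PM2.5: row 102.039–148.799 (AQI 51–100). (100−51)·(107.976−102.039)/(148.799−102.039) + 51 = 49·5.937/46.760 + 51 ≈ 57.22 → 57.
PM10: row 388.4–434.5 (AQI 151–200). (200−151)·(434.1−388.4)/(434.5−388.4) + 151 = 49·45.7/46.1 + 151 ≈ 199.57 → 200.
SO₂: 375.14 lies in 336.64–397.13, so I_lo=151, I_hi=200, C_lo=336.64, C_hi=397.13.
(200−151)/(397.13−336.64) × (375.14−336.64) + 151 = 49/60.49 × 38.50 + 151 ≈ 182.19 → 182.
NO₂: 1957 ∈ [1662, 1984] ↔ index [151, 200].
151 + (1957−1662)·(200−151)/(1984−1662) = 151 + 295·49/322 ≈ 195.89, so AQI = 196.
Sub-indices: CO→156, O₃→96, PM2.5→57, PM10→200, SO₂→182, NO₂→196. Overall AQI = max = 200; dominant pollutant is PM10.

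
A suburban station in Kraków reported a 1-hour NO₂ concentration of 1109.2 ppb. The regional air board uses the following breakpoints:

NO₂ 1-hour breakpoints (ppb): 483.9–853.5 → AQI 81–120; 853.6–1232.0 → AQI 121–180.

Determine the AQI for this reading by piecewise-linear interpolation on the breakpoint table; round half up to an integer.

NO₂: 1109.2 lies in 853.6–1232.0, so I_lo=121, I_hi=180, C_lo=853.6, C_hi=1232.0.
(180−121)/(1232.0−853.6) × (1109.2−853.6) + 121 = 59/378.4 × 255.6 + 121 ≈ 160.85 → 161.

161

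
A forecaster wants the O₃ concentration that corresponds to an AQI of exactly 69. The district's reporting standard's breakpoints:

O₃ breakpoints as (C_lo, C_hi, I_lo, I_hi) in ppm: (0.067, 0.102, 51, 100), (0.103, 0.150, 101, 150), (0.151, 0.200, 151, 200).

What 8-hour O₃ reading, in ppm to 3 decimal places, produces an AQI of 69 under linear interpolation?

AQI 69 lies in the 51–100 band, which corresponds to 0.067–0.102 ppm.
C = 0.067 + (69−51)×(0.102−0.067)/(100−51) = 0.067 + 18×0.035/49 ≈ 0.07986 ppm → 0.080 ppm to 3 dp.

0.080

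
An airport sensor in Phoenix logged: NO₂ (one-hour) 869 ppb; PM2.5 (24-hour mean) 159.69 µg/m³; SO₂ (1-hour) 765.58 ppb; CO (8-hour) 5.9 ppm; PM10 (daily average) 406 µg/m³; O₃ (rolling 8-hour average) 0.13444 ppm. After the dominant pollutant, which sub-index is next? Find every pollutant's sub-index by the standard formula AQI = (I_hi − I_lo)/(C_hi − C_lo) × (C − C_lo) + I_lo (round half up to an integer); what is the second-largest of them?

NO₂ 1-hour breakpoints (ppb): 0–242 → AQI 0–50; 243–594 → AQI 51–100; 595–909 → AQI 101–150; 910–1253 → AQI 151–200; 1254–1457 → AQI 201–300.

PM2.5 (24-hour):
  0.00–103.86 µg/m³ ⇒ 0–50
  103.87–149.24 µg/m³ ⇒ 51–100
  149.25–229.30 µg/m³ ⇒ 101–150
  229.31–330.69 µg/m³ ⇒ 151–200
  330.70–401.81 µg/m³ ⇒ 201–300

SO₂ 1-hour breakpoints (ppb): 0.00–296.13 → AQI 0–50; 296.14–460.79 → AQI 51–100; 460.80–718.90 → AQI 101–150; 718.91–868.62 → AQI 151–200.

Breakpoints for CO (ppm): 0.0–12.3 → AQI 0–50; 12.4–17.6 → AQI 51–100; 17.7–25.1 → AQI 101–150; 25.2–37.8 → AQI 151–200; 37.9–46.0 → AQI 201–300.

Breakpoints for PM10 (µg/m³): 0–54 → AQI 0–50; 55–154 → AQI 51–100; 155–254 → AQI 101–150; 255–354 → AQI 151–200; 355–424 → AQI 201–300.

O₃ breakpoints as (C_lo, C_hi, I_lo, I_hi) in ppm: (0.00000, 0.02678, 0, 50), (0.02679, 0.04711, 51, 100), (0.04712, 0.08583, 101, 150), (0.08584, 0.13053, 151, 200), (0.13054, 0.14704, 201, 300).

224

NO₂: 869 lies in 595–909, so I_lo=101, I_hi=150, C_lo=595, C_hi=909.
(150−101)/(909−595) × (869−595) + 101 = 49/314 × 274 + 101 ≈ 143.76 → 144.
PM2.5 159.69: bracket 149.25–229.30 → index 101–150; slope 49/80.05, offset 10.44.
AQI = 101 + 49/80.05·10.44 ≈ 107.39 ⇒ 107.
SO₂: 765.58 lies in 718.91–868.62, so I_lo=151, I_hi=200, C_lo=718.91, C_hi=868.62.
(200−151)/(868.62−718.91) × (765.58−718.91) + 151 = 49/149.71 × 46.67 + 151 ≈ 166.28 → 166.
CO: 5.9 lies in 0.0–12.3, so I_lo=0, I_hi=50, C_lo=0.0, C_hi=12.3.
(50−0)/(12.3−0.0) × (5.9−0.0) + 0 = 50/12.3 × 5.9 + 0 ≈ 23.98 → 24.
PM10: 406 lies in 355–424, so I_lo=201, I_hi=300, C_lo=355, C_hi=424.
(300−201)/(424−355) × (406−355) + 201 = 99/69 × 51 + 201 ≈ 274.17 → 274.
O₃: 0.13444 lies in 0.13054–0.14704, so I_lo=201, I_hi=300, C_lo=0.13054, C_hi=0.14704.
(300−201)/(0.14704−0.13054) × (0.13444−0.13054) + 201 = 99/0.01650 × 0.00390 + 201 ≈ 224.40 → 224.
Sub-indices: NO₂→144, PM2.5→107, SO₂→166, CO→24, PM10→274, O₃→224. Ranked high→low: 274, 224, 166, 144, 107, 24. Second-highest sub-index = 224.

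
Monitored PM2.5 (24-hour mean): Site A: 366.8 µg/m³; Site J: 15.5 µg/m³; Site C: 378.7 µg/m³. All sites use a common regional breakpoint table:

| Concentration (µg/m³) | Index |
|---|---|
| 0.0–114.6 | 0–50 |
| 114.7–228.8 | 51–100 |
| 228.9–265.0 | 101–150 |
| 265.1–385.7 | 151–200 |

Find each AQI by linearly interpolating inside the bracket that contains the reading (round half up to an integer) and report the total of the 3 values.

Site A: 366.8 ∈ [265.1, 385.7] ↔ index [151, 200].
151 + (366.8−265.1)·(200−151)/(385.7−265.1) = 151 + 101.7·49/120.6 ≈ 192.32, so AQI = 192.
Site J 15.5: bracket 0.0–114.6 → index 0–50; slope 50/114.6, offset 15.5.
AQI = 0 + 50/114.6·15.5 ≈ 6.76 ⇒ 7.
Site C: 378.7 lies in 265.1–385.7, so I_lo=151, I_hi=200, C_lo=265.1, C_hi=385.7.
(200−151)/(385.7−265.1) × (378.7−265.1) + 151 = 49/120.6 × 113.6 + 151 ≈ 197.16 → 197.
AQIs: Site A=192, Site J=7, Site C=197. Sum = 192 + 7 + 197 = 396.

396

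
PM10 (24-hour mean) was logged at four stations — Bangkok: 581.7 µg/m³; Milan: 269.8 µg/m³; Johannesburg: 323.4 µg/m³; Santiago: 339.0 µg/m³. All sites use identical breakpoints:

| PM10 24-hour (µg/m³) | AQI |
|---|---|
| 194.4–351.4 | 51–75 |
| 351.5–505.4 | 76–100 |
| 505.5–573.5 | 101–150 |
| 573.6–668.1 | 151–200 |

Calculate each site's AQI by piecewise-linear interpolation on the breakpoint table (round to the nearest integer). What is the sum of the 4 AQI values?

Bangkok: row 573.6–668.1 (AQI 151–200). (200−151)·(581.7−573.6)/(668.1−573.6) + 151 = 49·8.1/94.5 + 151 ≈ 155.20 → 155.
Milan: row 194.4–351.4 (AQI 51–75). (75−51)·(269.8−194.4)/(351.4−194.4) + 51 = 24·75.4/157.0 + 51 ≈ 62.53 → 63.
Johannesburg: row 194.4–351.4 (AQI 51–75). (75−51)·(323.4−194.4)/(351.4−194.4) + 51 = 24·129.0/157.0 + 51 ≈ 70.72 → 71.
Santiago: row 194.4–351.4 (AQI 51–75). (75−51)·(339.0−194.4)/(351.4−194.4) + 51 = 24·144.6/157.0 + 51 ≈ 73.10 → 73.
AQIs: Bangkok=155, Milan=63, Johannesburg=71, Santiago=73. Sum = 155 + 63 + 71 + 73 = 362.

362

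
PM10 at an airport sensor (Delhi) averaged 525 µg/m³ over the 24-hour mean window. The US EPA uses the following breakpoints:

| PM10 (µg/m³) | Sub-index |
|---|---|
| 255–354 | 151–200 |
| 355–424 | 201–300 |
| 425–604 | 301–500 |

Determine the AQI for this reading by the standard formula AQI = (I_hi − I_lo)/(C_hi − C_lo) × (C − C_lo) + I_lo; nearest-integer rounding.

PM10: 525 lies in 425–604, so I_lo=301, I_hi=500, C_lo=425, C_hi=604.
(500−301)/(604−425) × (525−425) + 301 = 199/179 × 100 + 301 ≈ 412.17 → 412.
AQI 412 falls in the Hazardous category.

412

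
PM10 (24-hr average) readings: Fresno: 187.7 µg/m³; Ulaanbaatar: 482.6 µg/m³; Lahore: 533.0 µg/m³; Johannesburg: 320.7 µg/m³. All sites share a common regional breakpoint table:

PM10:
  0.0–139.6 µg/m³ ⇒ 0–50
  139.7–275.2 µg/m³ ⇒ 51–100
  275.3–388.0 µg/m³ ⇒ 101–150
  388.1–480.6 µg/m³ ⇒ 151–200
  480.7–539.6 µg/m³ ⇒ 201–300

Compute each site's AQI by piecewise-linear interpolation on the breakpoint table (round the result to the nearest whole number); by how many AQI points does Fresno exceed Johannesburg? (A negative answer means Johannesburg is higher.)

-53

Fresno: row 139.7–275.2 (AQI 51–100). (100−51)·(187.7−139.7)/(275.2−139.7) + 51 = 49·48.0/135.5 + 51 ≈ 68.36 → 68.
Ulaanbaatar: row 480.7–539.6 (AQI 201–300). (300−201)·(482.6−480.7)/(539.6−480.7) + 201 = 99·1.9/58.9 + 201 ≈ 204.19 → 204.
Lahore: 533.0 ∈ [480.7, 539.6] ↔ index [201, 300].
201 + (533.0−480.7)·(300−201)/(539.6−480.7) = 201 + 52.3·99/58.9 ≈ 288.91, so AQI = 289.
Johannesburg: 320.7 ∈ [275.3, 388.0] ↔ index [101, 150].
101 + (320.7−275.3)·(150−101)/(388.0−275.3) = 101 + 45.4·49/112.7 ≈ 120.74, so AQI = 121.
AQIs: Fresno=68, Ulaanbaatar=204, Lahore=289, Johannesburg=121. Fresno (68) − Johannesburg (121) = -53.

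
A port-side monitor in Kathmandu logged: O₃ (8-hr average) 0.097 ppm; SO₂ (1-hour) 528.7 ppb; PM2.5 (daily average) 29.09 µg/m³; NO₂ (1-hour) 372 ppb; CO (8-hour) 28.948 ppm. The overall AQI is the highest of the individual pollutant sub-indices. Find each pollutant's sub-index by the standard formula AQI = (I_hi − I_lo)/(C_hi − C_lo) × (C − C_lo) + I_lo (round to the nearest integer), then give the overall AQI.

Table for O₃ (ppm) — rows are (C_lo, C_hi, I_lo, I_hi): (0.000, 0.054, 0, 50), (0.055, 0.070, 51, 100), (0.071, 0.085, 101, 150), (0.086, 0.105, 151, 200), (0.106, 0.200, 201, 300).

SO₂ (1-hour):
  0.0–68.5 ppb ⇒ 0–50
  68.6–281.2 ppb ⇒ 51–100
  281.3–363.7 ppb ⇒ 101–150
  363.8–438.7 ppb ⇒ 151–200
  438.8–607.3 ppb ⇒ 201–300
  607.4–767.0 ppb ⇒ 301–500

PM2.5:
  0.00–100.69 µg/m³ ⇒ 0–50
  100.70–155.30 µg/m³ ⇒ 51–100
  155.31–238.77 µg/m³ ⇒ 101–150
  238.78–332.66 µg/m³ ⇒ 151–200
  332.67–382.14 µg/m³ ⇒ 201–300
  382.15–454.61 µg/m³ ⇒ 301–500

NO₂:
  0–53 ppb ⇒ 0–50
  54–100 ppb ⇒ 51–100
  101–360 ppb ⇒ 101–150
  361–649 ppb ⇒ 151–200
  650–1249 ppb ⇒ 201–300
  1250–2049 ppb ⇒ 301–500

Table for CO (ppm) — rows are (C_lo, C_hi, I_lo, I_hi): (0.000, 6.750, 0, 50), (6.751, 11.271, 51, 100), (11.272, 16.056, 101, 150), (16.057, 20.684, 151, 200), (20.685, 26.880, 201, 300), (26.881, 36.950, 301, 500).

O₃: row 0.086–0.105 (AQI 151–200). (200−151)·(0.097−0.086)/(0.105−0.086) + 151 = 49·0.011/0.019 + 151 ≈ 179.37 → 179.
SO₂: row 438.8–607.3 (AQI 201–300). (300−201)·(528.7−438.8)/(607.3−438.8) + 201 = 99·89.9/168.5 + 201 ≈ 253.82 → 254.
PM2.5: 29.09 ∈ [0.00, 100.69] ↔ index [0, 50].
0 + (29.09−0.00)·(50−0)/(100.69−0.00) = 0 + 29.09·50/100.69 ≈ 14.45, so AQI = 14.
NO₂: 372 ∈ [361, 649] ↔ index [151, 200].
151 + (372−361)·(200−151)/(649−361) = 151 + 11·49/288 ≈ 152.87, so AQI = 153.
CO 28.948: bracket 26.881–36.950 → index 301–500; slope 199/10.069, offset 2.067.
AQI = 301 + 199/10.069·2.067 ≈ 341.85 ⇒ 342.
Sub-indices: O₃→179, SO₂→254, PM2.5→14, NO₂→153, CO→342. Overall AQI = max = 342; dominant pollutant is CO.
AQI 342: Hazardous.

342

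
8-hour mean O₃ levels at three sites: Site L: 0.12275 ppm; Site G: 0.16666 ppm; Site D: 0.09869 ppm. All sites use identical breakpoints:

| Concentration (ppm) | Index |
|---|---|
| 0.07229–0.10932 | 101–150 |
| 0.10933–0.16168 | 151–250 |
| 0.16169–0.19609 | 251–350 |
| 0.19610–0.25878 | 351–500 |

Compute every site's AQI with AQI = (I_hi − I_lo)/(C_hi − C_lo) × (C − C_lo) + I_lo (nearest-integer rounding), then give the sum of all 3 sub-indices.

Site L: 0.12275 ∈ [0.10933, 0.16168] ↔ index [151, 250].
151 + (0.12275−0.10933)·(250−151)/(0.16168−0.10933) = 151 + 0.01342·99/0.05235 ≈ 176.38, so AQI = 176.
Site G: 0.16666 lies in 0.16169–0.19609, so I_lo=251, I_hi=350, C_lo=0.16169, C_hi=0.19609.
(350−251)/(0.19609−0.16169) × (0.16666−0.16169) + 251 = 99/0.03440 × 0.00497 + 251 ≈ 265.30 → 265.
Site D: row 0.07229–0.10932 (AQI 101–150). (150−101)·(0.09869−0.07229)/(0.10932−0.07229) + 101 = 49·0.02640/0.03703 + 101 ≈ 135.93 → 136.
AQIs: Site L=176, Site G=265, Site D=136. Sum = 176 + 265 + 136 = 577.

577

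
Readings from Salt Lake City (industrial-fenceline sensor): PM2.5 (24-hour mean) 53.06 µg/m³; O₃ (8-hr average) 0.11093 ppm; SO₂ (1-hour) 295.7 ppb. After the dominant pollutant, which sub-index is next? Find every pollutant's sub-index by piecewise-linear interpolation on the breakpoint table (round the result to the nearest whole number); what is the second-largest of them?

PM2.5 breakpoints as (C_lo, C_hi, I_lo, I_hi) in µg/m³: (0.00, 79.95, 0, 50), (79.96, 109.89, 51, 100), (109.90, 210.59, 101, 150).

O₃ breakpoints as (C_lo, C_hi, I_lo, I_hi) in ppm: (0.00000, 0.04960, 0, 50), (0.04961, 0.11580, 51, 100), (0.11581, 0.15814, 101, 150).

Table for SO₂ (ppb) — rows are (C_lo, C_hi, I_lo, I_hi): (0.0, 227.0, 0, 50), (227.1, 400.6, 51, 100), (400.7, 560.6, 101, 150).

PM2.5: row 0.00–79.95 (AQI 0–50). (50−0)·(53.06−0.00)/(79.95−0.00) + 0 = 50·53.06/79.95 + 0 ≈ 33.18 → 33.
O₃: 0.11093 lies in 0.04961–0.11580, so I_lo=51, I_hi=100, C_lo=0.04961, C_hi=0.11580.
(100−51)/(0.11580−0.04961) × (0.11093−0.04961) + 51 = 49/0.06619 × 0.06132 + 51 ≈ 96.39 → 96.
SO₂: 295.7 ∈ [227.1, 400.6] ↔ index [51, 100].
51 + (295.7−227.1)·(100−51)/(400.6−227.1) = 51 + 68.6·49/173.5 ≈ 70.37, so AQI = 70.
Sub-indices: PM2.5→33, O₃→96, SO₂→70. Ranked high→low: 96, 70, 33. Second-highest sub-index = 70.

70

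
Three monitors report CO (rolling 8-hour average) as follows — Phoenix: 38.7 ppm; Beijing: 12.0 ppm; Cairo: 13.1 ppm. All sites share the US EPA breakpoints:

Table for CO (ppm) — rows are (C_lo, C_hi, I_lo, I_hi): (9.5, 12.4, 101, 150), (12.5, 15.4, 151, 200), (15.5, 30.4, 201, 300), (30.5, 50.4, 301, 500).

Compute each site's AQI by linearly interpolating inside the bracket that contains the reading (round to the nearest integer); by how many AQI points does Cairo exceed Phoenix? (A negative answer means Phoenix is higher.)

Phoenix 38.7: bracket 30.5–50.4 → index 301–500; slope 199/19.9, offset 8.2.
AQI = 301 + 199/19.9·8.2 ≈ 383.00 ⇒ 383.
Beijing: 12.0 ∈ [9.5, 12.4] ↔ index [101, 150].
101 + (12.0−9.5)·(150−101)/(12.4−9.5) = 101 + 2.5·49/2.9 ≈ 143.24, so AQI = 143.
Cairo: 13.1 ∈ [12.5, 15.4] ↔ index [151, 200].
151 + (13.1−12.5)·(200−151)/(15.4−12.5) = 151 + 0.6·49/2.9 ≈ 161.14, so AQI = 161.
AQIs: Phoenix=383, Beijing=143, Cairo=161. Cairo (161) − Phoenix (383) = -222.

-222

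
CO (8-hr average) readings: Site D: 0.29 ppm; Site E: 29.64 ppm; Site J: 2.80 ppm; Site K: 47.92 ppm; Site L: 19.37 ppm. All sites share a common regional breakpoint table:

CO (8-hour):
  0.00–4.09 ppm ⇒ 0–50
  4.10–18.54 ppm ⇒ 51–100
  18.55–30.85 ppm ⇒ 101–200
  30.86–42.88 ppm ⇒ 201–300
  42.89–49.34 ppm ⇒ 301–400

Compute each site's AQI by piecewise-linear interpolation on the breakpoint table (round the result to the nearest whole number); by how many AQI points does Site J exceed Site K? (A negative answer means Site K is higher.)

-344

Site D: 0.29 lies in 0.00–4.09, so I_lo=0, I_hi=50, C_lo=0.00, C_hi=4.09.
(50−0)/(4.09−0.00) × (0.29−0.00) + 0 = 50/4.09 × 0.29 + 0 ≈ 3.55 → 4.
Site E: row 18.55–30.85 (AQI 101–200). (200−101)·(29.64−18.55)/(30.85−18.55) + 101 = 99·11.09/12.30 + 101 ≈ 190.26 → 190.
Site J 2.80: bracket 0.00–4.09 → index 0–50; slope 50/4.09, offset 2.80.
AQI = 0 + 50/4.09·2.80 ≈ 34.23 ⇒ 34.
Site K: 47.92 ∈ [42.89, 49.34] ↔ index [301, 400].
301 + (47.92−42.89)·(400−301)/(49.34−42.89) = 301 + 5.03·99/6.45 ≈ 378.20, so AQI = 378.
Site L: 19.37 ∈ [18.55, 30.85] ↔ index [101, 200].
101 + (19.37−18.55)·(200−101)/(30.85−18.55) = 101 + 0.82·99/12.30 ≈ 107.60, so AQI = 108.
AQIs: Site D=4, Site E=190, Site J=34, Site K=378, Site L=108. Site J (34) − Site K (378) = -344.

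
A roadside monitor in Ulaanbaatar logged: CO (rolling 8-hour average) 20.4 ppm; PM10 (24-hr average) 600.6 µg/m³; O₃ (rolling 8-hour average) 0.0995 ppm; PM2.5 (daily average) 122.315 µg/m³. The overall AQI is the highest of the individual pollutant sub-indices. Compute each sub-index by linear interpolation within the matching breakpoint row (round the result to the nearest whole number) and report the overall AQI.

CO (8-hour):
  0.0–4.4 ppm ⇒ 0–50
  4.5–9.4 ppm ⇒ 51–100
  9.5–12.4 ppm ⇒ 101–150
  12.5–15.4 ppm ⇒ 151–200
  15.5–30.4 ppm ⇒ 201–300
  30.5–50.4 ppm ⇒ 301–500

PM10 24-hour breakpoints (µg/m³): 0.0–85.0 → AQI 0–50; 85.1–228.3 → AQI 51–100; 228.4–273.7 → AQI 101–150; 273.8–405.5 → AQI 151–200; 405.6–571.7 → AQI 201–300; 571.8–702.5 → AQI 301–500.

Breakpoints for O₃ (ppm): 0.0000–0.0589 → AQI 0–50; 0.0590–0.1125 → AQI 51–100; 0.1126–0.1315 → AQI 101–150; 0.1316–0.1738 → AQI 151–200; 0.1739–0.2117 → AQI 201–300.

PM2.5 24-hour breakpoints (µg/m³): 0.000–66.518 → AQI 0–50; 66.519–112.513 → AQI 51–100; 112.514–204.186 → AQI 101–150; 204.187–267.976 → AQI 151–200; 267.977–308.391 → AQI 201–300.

CO: 20.4 ∈ [15.5, 30.4] ↔ index [201, 300].
201 + (20.4−15.5)·(300−201)/(30.4−15.5) = 201 + 4.9·99/14.9 ≈ 233.56, so AQI = 234.
PM10: row 571.8–702.5 (AQI 301–500). (500−301)·(600.6−571.8)/(702.5−571.8) + 301 = 199·28.8/130.7 + 301 ≈ 344.85 → 345.
O₃: 0.0995 ∈ [0.0590, 0.1125] ↔ index [51, 100].
51 + (0.0995−0.0590)·(100−51)/(0.1125−0.0590) = 51 + 0.0405·49/0.0535 ≈ 88.09, so AQI = 88.
PM2.5 122.315: bracket 112.514–204.186 → index 101–150; slope 49/91.672, offset 9.801.
AQI = 101 + 49/91.672·9.801 ≈ 106.24 ⇒ 106.
Sub-indices: CO→234, PM10→345, O₃→88, PM2.5→106. Overall AQI = max = 345; dominant pollutant is PM10.

345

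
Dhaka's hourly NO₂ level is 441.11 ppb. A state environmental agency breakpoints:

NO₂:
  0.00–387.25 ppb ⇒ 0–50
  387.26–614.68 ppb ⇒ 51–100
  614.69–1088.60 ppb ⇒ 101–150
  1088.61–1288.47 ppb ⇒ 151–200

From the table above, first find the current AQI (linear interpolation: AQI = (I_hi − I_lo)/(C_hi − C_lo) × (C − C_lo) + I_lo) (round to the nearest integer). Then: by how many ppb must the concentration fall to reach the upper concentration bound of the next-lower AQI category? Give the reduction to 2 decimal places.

53.86

NO₂ 441.11: bracket 387.26–614.68 → index 51–100; slope 49/227.42, offset 53.85.
AQI = 51 + 49/227.42·53.85 ≈ 62.60 ⇒ 63.
Current AQI 63 is in the Moderate range (51–100). The next-lower category tops out at AQI 50, whose upper concentration bound is 387.25 ppb.
Reduction needed = 441.11 − 387.25 = 53.86 ppb.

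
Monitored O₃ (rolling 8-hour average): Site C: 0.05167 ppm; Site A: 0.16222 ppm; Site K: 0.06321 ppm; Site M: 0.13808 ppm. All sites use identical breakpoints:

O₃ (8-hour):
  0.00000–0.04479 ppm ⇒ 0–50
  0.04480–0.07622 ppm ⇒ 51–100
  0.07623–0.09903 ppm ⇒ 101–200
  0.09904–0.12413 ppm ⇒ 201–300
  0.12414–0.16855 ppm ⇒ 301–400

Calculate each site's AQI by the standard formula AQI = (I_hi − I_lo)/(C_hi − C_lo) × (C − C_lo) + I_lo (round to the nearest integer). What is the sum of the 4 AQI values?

Site C: 0.05167 lies in 0.04480–0.07622, so I_lo=51, I_hi=100, C_lo=0.04480, C_hi=0.07622.
(100−51)/(0.07622−0.04480) × (0.05167−0.04480) + 51 = 49/0.03142 × 0.00687 + 51 ≈ 61.71 → 62.
Site A: 0.16222 lies in 0.12414–0.16855, so I_lo=301, I_hi=400, C_lo=0.12414, C_hi=0.16855.
(400−301)/(0.16855−0.12414) × (0.16222−0.12414) + 301 = 99/0.04441 × 0.03808 + 301 ≈ 385.89 → 386.
Site K: 0.06321 ∈ [0.04480, 0.07622] ↔ index [51, 100].
51 + (0.06321−0.04480)·(100−51)/(0.07622−0.04480) = 51 + 0.01841·49/0.03142 ≈ 79.71, so AQI = 80.
Site M 0.13808: bracket 0.12414–0.16855 → index 301–400; slope 99/0.04441, offset 0.01394.
AQI = 301 + 99/0.04441·0.01394 ≈ 332.08 ⇒ 332.
AQIs: Site C=62, Site A=386, Site K=80, Site M=332. Sum = 62 + 386 + 80 + 332 = 860.

860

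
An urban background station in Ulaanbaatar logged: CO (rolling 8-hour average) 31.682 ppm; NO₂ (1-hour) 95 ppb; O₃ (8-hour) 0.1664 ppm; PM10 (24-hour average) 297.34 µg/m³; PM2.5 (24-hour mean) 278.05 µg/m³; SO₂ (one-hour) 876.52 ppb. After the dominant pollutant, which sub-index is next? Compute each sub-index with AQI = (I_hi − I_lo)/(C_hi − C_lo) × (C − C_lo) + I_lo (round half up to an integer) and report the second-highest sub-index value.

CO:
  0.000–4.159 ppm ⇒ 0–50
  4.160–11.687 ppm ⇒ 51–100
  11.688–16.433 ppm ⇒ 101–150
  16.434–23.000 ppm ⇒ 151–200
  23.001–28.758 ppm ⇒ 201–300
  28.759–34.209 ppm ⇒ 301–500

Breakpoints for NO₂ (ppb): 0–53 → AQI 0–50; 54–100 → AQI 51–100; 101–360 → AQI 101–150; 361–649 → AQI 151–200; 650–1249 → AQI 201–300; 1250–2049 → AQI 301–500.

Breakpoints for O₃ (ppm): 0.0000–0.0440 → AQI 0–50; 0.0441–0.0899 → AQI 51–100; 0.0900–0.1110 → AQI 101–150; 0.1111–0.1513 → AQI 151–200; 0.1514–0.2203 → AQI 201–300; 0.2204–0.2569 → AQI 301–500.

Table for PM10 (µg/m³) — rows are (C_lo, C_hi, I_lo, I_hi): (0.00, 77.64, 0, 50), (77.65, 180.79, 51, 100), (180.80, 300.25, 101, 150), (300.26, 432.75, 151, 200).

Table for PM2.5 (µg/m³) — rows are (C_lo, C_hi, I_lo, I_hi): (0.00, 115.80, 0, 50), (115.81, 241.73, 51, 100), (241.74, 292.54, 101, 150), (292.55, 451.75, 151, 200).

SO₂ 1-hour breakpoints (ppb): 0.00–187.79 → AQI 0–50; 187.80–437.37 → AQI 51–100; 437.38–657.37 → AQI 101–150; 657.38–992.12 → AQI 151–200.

CO: row 28.759–34.209 (AQI 301–500). (500−301)·(31.682−28.759)/(34.209−28.759) + 301 = 199·2.923/5.450 + 301 ≈ 407.73 → 408.
NO₂: row 54–100 (AQI 51–100). (100−51)·(95−54)/(100−54) + 51 = 49·41/46 + 51 ≈ 94.67 → 95.
O₃: 0.1664 ∈ [0.1514, 0.2203] ↔ index [201, 300].
201 + (0.1664−0.1514)·(300−201)/(0.2203−0.1514) = 201 + 0.0150·99/0.0689 ≈ 222.55, so AQI = 223.
PM10: 297.34 ∈ [180.80, 300.25] ↔ index [101, 150].
101 + (297.34−180.80)·(150−101)/(300.25−180.80) = 101 + 116.54·49/119.45 ≈ 148.81, so AQI = 149.
PM2.5: row 241.74–292.54 (AQI 101–150). (150−101)·(278.05−241.74)/(292.54−241.74) + 101 = 49·36.31/50.80 + 101 ≈ 136.02 → 136.
SO₂ 876.52: bracket 657.38–992.12 → index 151–200; slope 49/334.74, offset 219.14.
AQI = 151 + 49/334.74·219.14 ≈ 183.08 ⇒ 183.
Sub-indices: CO→408, NO₂→95, O₃→223, PM10→149, PM2.5→136, SO₂→183. Ranked high→low: 408, 223, 183, 149, 136, 95. Second-highest sub-index = 223.

223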